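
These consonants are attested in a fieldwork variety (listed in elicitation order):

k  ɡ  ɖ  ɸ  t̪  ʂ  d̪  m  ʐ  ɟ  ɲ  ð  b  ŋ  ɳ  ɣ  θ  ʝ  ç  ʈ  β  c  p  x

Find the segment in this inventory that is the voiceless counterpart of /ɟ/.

/c/

/ɟ/ is a voiced palatal stop.
The voiceless counterpart is a voiceless palatal stop — in this inventory, /c/.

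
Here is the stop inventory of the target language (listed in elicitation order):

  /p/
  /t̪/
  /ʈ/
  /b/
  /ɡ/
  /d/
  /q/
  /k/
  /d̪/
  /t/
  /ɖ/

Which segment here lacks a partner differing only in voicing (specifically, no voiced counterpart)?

Bilabial: /p/ ~ /b/
Dental: /t̪/ ~ /d̪/
Alveolar: /t/ ~ /d/
Retroflex: /ʈ/ ~ /ɖ/
Velar: /k/ ~ /ɡ/
Uvular: only /q/ (voiceless); no voiced partner.
So /q/ is the unpaired segment.

/q/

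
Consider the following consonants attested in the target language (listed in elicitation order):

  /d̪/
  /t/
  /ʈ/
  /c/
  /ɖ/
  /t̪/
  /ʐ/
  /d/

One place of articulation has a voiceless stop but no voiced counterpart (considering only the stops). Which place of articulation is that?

palatal

place of articulation  voiceless  voiced  
dental            t̪        d̪      
alveolar          t         d       
retroflex         ʈ         ɖ       
palatal           c         —       
Every place of articulation has a voiced member except palatal, where /ɟ/ would be expected.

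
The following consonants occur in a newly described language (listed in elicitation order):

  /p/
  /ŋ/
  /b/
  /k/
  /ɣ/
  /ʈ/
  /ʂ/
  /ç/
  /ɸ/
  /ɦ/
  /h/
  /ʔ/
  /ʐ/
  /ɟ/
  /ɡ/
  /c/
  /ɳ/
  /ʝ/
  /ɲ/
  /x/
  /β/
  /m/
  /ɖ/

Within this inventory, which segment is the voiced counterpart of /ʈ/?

/ʈ/ is a voiceless retroflex stop.
The voiced counterpart is a voiced retroflex stop — in this inventory, /ɖ/.

/ɖ/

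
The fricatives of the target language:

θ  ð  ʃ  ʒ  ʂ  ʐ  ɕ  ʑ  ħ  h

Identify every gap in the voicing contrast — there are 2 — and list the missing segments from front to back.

/ʕ/, /ɦ/

Voiceless: /θ/ (dental), /ʃ/ (postalveolar), /ʂ/ (retroflex), /ɕ/ (alveolo-palatal), /ħ/ (pharyngeal), /h/ (glottal).
Voiced: /ð/ (dental), /ʒ/ (postalveolar), /ʐ/ (retroflex), /ʑ/ (alveolo-palatal).
Gaps, from front to back: pharyngeal lacks voiced (/ʕ/); glottal lacks voiced (/ɦ/).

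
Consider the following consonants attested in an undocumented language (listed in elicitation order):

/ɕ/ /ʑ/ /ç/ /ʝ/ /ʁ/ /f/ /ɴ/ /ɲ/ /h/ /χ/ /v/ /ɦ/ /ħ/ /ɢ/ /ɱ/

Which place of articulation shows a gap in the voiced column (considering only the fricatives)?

pharyngeal

place of articulation  voiceless  voiced  
labiodental       f         v       
alveolo-palatal   ɕ         ʑ       
palatal           ç         ʝ       
uvular            χ         ʁ       
pharyngeal        ħ         —       
glottal           h         ɦ       
Every place of articulation has a voiced member except pharyngeal, where /ʕ/ would be expected.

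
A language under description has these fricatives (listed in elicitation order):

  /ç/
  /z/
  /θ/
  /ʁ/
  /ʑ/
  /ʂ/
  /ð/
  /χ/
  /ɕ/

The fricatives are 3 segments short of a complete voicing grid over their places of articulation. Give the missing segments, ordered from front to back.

/s/, /ʐ/, /ʝ/

Voiceless: /θ/ (dental), /ʂ/ (retroflex), /ɕ/ (alveolo-palatal), /ç/ (palatal), /χ/ (uvular).
Voiced: /ð/ (dental), /z/ (alveolar), /ʑ/ (alveolo-palatal), /ʁ/ (uvular).
Gaps, from front to back: alveolar lacks voiceless (/s/); retroflex lacks voiced (/ʐ/); palatal lacks voiced (/ʝ/).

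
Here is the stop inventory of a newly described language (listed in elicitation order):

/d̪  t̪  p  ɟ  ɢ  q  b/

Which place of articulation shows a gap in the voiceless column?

place of articulation  voiceless  voiced  
bilabial          p         b       
dental            t̪        d̪      
palatal           —         ɟ       
uvular            q         ɢ       
Every place of articulation has a voiceless member except palatal, where /c/ would be expected.

palatal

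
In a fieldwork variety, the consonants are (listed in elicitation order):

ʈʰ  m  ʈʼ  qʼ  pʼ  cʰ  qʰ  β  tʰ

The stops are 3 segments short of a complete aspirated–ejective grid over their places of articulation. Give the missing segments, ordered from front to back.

place of articulation  aspirated  ejective
bilabial          —         pʼ      
alveolar          tʰ        —       
retroflex         ʈʰ        ʈʼ      
palatal           cʰ        —       
uvular            qʰ        qʼ      
Gaps, from front to back: bilabial lacks aspirated (/pʰ/); alveolar lacks ejective (/tʼ/); palatal lacks ejective (/cʼ/).

/pʰ/, /tʼ/, /cʼ/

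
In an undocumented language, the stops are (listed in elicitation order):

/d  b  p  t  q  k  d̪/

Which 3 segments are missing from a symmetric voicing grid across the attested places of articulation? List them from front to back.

bilabial: voiceless /p/, voiced /b/.
dental: voiceless —, voiced /d̪/.
alveolar: voiceless /t/, voiced /d/.
velar: voiceless /k/, voiced —.
uvular: voiceless /q/, voiced —.
Gaps, from front to back: dental lacks voiceless (/t̪/); velar lacks voiced (/ɡ/); uvular lacks voiced (/ɢ/).

/t̪/, /ɡ/, /ɢ/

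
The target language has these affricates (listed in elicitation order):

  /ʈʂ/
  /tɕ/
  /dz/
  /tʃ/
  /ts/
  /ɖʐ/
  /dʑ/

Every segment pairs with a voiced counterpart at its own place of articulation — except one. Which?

/tʃ/

Alveolar: /ts/ ~ /dz/
Retroflex: /ʈʂ/ ~ /ɖʐ/
Alveolo-palatal: /tɕ/ ~ /dʑ/
Postalveolar: only /tʃ/ (voiceless); no voiced partner.
So /tʃ/ is the unpaired segment.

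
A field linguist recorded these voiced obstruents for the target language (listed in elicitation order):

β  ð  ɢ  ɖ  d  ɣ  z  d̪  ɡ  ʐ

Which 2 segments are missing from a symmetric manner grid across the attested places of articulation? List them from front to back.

Stop: /d̪/ (dental), /d/ (alveolar), /ɖ/ (retroflex), /ɡ/ (velar), /ɢ/ (uvular).
Fricative: /β/ (bilabial), /ð/ (dental), /z/ (alveolar), /ʐ/ (retroflex), /ɣ/ (velar).
Gaps, from front to back: bilabial lacks stop (/b/); uvular lacks fricative (/ʁ/).

/b/, /ʁ/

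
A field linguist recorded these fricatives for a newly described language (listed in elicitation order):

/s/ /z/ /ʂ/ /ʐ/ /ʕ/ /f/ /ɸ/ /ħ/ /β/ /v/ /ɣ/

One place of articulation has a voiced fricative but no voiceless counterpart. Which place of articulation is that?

velar

bilabial: voiceless /ɸ/, voiced /β/.
labiodental: voiceless /f/, voiced /v/.
alveolar: voiceless /s/, voiced /z/.
retroflex: voiceless /ʂ/, voiced /ʐ/.
velar: voiceless —, voiced /ɣ/.
pharyngeal: voiceless /ħ/, voiced /ʕ/.
Every place of articulation has a voiceless member except velar, where /x/ would be expected.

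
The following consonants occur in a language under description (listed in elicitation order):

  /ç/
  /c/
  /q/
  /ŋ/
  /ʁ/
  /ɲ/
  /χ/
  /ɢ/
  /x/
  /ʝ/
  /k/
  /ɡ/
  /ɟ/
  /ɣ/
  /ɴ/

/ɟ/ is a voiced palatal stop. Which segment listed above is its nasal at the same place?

/ɲ/

The nasal at the same place is a palatal nasal — in this inventory, /ɲ/.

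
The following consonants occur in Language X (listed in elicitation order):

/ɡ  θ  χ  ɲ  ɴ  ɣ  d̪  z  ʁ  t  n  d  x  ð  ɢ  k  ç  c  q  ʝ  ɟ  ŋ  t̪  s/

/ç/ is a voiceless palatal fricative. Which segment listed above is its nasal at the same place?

/ɲ/

The nasal at the same place is a palatal nasal — in this inventory, /ɲ/.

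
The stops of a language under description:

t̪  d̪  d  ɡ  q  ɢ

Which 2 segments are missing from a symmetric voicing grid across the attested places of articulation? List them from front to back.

Voiceless: /t̪/ (dental), /q/ (uvular).
Voiced: /d̪/ (dental), /d/ (alveolar), /ɡ/ (velar), /ɢ/ (uvular).
Gaps, from front to back: alveolar lacks voiceless (/t/); velar lacks voiceless (/k/).

/t/, /k/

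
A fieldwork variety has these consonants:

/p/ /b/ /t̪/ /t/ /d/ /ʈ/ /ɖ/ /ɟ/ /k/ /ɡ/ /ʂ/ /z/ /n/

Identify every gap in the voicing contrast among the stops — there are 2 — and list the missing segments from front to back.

/d̪/, /c/

bilabial: voiceless /p/, voiced /b/.
dental: voiceless /t̪/, voiced —.
alveolar: voiceless /t/, voiced /d/.
retroflex: voiceless /ʈ/, voiced /ɖ/.
palatal: voiceless —, voiced /ɟ/.
velar: voiceless /k/, voiced /ɡ/.
Gaps, from front to back: dental lacks voiced (/d̪/); palatal lacks voiceless (/c/).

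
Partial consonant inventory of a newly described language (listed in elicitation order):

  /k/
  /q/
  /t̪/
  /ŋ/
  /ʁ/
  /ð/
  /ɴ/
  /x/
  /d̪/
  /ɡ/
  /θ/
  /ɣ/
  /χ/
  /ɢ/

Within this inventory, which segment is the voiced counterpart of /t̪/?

/t̪/ is a voiceless dental stop.
The voiced counterpart is a voiced dental stop — in this inventory, /d̪/.

/d̪/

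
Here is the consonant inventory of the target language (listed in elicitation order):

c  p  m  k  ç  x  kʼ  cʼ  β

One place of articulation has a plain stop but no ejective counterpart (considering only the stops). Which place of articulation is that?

bilabial

Plain: /p/ (bilabial), /c/ (palatal), /k/ (velar).
Ejective: /cʼ/ (palatal), /kʼ/ (velar).
Every place of articulation has an ejective member except bilabial, where /pʼ/ would be expected.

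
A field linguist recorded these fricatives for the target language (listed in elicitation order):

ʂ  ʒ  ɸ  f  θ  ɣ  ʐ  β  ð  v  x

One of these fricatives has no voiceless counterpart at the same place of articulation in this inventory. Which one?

/ʒ/

Bilabial: /ɸ/ ~ /β/
Labiodental: /f/ ~ /v/
Dental: /θ/ ~ /ð/
Retroflex: /ʂ/ ~ /ʐ/
Velar: /x/ ~ /ɣ/
Postalveolar: only /ʒ/ (voiced); no voiceless partner.
So /ʒ/ is the unpaired segment.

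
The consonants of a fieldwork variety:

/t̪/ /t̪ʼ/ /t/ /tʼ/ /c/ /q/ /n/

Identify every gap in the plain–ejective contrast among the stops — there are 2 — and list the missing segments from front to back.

Plain: /t̪/ (dental), /t/ (alveolar), /c/ (palatal), /q/ (uvular).
Ejective: /t̪ʼ/ (dental), /tʼ/ (alveolar).
Gaps, from front to back: palatal lacks ejective (/cʼ/); uvular lacks ejective (/qʼ/).

/cʼ/, /qʼ/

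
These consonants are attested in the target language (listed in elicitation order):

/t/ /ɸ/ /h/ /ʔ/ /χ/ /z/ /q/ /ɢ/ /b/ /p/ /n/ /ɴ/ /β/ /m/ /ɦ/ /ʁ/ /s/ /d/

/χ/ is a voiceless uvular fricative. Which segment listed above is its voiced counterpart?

The voiced counterpart is a voiced uvular fricative — in this inventory, /ʁ/.

/ʁ/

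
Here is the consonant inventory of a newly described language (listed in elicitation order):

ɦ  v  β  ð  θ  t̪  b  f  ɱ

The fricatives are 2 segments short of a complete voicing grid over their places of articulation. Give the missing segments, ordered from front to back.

/ɸ/, /h/

bilabial: voiceless —, voiced /β/.
labiodental: voiceless /f/, voiced /v/.
dental: voiceless /θ/, voiced /ð/.
glottal: voiceless —, voiced /ɦ/.
Gaps, from front to back: bilabial lacks voiceless (/ɸ/); glottal lacks voiceless (/h/).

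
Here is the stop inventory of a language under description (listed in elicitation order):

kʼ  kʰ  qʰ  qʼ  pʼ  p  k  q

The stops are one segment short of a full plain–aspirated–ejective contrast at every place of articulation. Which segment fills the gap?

/pʰ/

place of articulation  plain     aspirated  ejective
bilabial          p         —         pʼ      
velar             k         kʰ        kʼ      
uvular            q         qʰ        qʼ      
The bilabial row has no aspirated member, so the gap is the aspirated bilabial stop /pʰ/.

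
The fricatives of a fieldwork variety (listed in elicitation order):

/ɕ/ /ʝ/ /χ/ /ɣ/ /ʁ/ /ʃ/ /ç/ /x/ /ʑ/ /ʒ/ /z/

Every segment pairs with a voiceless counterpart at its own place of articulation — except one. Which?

Postalveolar: /ʃ/ ~ /ʒ/
Alveolo-palatal: /ɕ/ ~ /ʑ/
Palatal: /ç/ ~ /ʝ/
Velar: /x/ ~ /ɣ/
Uvular: /χ/ ~ /ʁ/
Alveolar: only /z/ (voiced); no voiceless partner.
So /z/ is the unpaired segment.

/z/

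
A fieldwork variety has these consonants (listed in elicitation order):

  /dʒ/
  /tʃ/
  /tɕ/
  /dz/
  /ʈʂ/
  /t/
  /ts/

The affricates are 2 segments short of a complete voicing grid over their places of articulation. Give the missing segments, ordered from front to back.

/ɖʐ/, /dʑ/

alveolar: voiceless /ts/, voiced /dz/.
postalveolar: voiceless /tʃ/, voiced /dʒ/.
retroflex: voiceless /ʈʂ/, voiced —.
alveolo-palatal: voiceless /tɕ/, voiced —.
Gaps, from front to back: retroflex lacks voiced (/ɖʐ/); alveolo-palatal lacks voiced (/dʑ/).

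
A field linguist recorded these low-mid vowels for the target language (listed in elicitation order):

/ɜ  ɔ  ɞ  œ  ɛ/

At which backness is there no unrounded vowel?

backness          unrounded  rounded 
front             ɛ         œ       
central           ɜ         ɞ       
back              —         ɔ       
Every backness has an unrounded member except back, where /ʌ/ would be expected.

back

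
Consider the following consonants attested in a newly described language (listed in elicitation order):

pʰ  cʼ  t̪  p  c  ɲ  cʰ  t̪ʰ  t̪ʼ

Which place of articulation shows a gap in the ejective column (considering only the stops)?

place of articulation  plain     aspirated  ejective
bilabial          p         pʰ        —       
dental            t̪        t̪ʰ       t̪ʼ     
palatal           c         cʰ        cʼ      
Every place of articulation has an ejective member except bilabial, where /pʼ/ would be expected.

bilabial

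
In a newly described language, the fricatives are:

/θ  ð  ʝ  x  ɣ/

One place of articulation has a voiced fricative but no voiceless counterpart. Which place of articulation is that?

Voiceless: /θ/ (dental), /x/ (velar).
Voiced: /ð/ (dental), /ʝ/ (palatal), /ɣ/ (velar).
Every place of articulation has a voiceless member except palatal, where /ç/ would be expected.

palatal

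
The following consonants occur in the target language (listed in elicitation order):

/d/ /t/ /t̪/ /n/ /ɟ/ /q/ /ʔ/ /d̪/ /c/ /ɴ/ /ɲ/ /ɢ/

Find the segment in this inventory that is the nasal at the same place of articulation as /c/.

/ɲ/

/c/ is a voiceless palatal stop.
The nasal at the same place is a palatal nasal — in this inventory, /ɲ/.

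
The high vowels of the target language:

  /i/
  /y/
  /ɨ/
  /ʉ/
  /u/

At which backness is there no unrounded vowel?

back

Unrounded: /i/ (front), /ɨ/ (central).
Rounded: /y/ (front), /ʉ/ (central), /u/ (back).
Every backness has an unrounded member except back, where /ɯ/ would be expected.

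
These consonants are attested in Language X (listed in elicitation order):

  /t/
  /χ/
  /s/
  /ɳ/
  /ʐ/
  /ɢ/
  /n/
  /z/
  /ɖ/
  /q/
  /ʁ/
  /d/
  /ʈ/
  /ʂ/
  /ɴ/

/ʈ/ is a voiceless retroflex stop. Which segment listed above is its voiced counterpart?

/ɖ/

The voiced counterpart is a voiced retroflex stop — in this inventory, /ɖ/.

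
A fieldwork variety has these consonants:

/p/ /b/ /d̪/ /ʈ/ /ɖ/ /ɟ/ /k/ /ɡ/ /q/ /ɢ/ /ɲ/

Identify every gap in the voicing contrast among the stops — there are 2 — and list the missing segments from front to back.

Voiceless: /p/ (bilabial), /ʈ/ (retroflex), /k/ (velar), /q/ (uvular).
Voiced: /b/ (bilabial), /d̪/ (dental), /ɖ/ (retroflex), /ɟ/ (palatal), /ɡ/ (velar), /ɢ/ (uvular).
Gaps, from front to back: dental lacks voiceless (/t̪/); palatal lacks voiceless (/c/).

/t̪/, /c/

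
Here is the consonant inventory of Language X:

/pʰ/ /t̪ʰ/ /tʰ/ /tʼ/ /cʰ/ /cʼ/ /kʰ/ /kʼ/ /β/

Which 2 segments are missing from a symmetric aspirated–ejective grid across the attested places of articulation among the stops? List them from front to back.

bilabial: aspirated /pʰ/, ejective —.
dental: aspirated /t̪ʰ/, ejective —.
alveolar: aspirated /tʰ/, ejective /tʼ/.
palatal: aspirated /cʰ/, ejective /cʼ/.
velar: aspirated /kʰ/, ejective /kʼ/.
Gaps, from front to back: bilabial lacks ejective (/pʼ/); dental lacks ejective (/t̪ʼ/).

/pʼ/, /t̪ʼ/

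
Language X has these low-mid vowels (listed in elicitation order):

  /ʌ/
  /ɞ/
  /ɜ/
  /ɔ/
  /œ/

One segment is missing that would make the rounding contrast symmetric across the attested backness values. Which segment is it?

/ɛ/

front: unrounded —, rounded /œ/.
central: unrounded /ɜ/, rounded /ɞ/.
back: unrounded /ʌ/, rounded /ɔ/.
The front row has no unrounded member, so the gap is the front unrounded vowel /ɛ/.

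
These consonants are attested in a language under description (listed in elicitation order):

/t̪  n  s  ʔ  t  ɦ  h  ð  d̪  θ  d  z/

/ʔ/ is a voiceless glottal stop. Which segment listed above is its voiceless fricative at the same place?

/h/

The voiceless fricative at the same place is a voiceless glottal fricative — in this inventory, /h/.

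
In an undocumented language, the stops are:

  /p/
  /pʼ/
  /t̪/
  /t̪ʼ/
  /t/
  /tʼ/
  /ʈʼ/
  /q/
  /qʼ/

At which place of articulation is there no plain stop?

retroflex

bilabial: plain /p/, ejective /pʼ/.
dental: plain /t̪/, ejective /t̪ʼ/.
alveolar: plain /t/, ejective /tʼ/.
retroflex: plain —, ejective /ʈʼ/.
uvular: plain /q/, ejective /qʼ/.
Every place of articulation has a plain member except retroflex, where /ʈ/ would be expected.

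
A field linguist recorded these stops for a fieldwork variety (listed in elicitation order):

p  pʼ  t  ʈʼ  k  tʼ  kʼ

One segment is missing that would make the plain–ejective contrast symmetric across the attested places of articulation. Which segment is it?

bilabial: plain /p/, ejective /pʼ/.
alveolar: plain /t/, ejective /tʼ/.
retroflex: plain —, ejective /ʈʼ/.
velar: plain /k/, ejective /kʼ/.
The retroflex row has no plain member, so the gap is the plain retroflex stop /ʈ/.

/ʈ/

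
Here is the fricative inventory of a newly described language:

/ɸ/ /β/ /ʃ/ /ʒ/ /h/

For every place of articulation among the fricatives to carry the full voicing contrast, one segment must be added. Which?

Voiceless: /ɸ/ (bilabial), /ʃ/ (postalveolar), /h/ (glottal).
Voiced: /β/ (bilabial), /ʒ/ (postalveolar).
The glottal row has no voiced member, so the gap is the voiced glottal fricative /ɦ/.

/ɦ/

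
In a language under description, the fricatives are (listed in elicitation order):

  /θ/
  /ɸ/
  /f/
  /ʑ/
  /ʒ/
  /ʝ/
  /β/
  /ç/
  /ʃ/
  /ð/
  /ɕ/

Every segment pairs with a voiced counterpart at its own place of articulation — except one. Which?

/f/

Bilabial: /ɸ/ ~ /β/
Dental: /θ/ ~ /ð/
Postalveolar: /ʃ/ ~ /ʒ/
Alveolo-palatal: /ɕ/ ~ /ʑ/
Palatal: /ç/ ~ /ʝ/
Labiodental: only /f/ (voiceless); no voiced partner.
So /f/ is the unpaired segment.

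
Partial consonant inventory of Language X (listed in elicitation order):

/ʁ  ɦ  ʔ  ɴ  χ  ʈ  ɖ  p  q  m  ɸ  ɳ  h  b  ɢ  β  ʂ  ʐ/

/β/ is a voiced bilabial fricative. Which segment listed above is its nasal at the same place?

The nasal at the same place is a bilabial nasal — in this inventory, /m/.

/m/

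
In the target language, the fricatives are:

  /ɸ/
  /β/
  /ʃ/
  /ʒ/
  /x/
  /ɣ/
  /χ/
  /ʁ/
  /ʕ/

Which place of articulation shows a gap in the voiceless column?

pharyngeal

bilabial: voiceless /ɸ/, voiced /β/.
postalveolar: voiceless /ʃ/, voiced /ʒ/.
velar: voiceless /x/, voiced /ɣ/.
uvular: voiceless /χ/, voiced /ʁ/.
pharyngeal: voiceless —, voiced /ʕ/.
Every place of articulation has a voiceless member except pharyngeal, where /ħ/ would be expected.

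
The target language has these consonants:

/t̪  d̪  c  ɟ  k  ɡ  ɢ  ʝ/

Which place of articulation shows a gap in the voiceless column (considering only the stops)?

Voiceless: /t̪/ (dental), /c/ (palatal), /k/ (velar).
Voiced: /d̪/ (dental), /ɟ/ (palatal), /ɡ/ (velar), /ɢ/ (uvular).
Every place of articulation has a voiceless member except uvular, where /q/ would be expected.

uvular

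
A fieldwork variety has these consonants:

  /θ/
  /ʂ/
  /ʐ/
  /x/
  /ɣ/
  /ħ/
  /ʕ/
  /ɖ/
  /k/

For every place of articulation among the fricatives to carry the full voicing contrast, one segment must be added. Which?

place of articulation  voiceless  voiced  
dental            θ         —       
retroflex         ʂ         ʐ       
velar             x         ɣ       
pharyngeal        ħ         ʕ       
The dental row has no voiced member, so the gap is the voiced dental fricative /ð/.

/ð/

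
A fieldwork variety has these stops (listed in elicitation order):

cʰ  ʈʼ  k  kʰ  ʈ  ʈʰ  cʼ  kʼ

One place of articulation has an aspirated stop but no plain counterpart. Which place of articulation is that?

palatal

place of articulation  plain     aspirated  ejective
retroflex         ʈ         ʈʰ        ʈʼ      
palatal           —         cʰ        cʼ      
velar             k         kʰ        kʼ      
Every place of articulation has a plain member except palatal, where /c/ would be expected.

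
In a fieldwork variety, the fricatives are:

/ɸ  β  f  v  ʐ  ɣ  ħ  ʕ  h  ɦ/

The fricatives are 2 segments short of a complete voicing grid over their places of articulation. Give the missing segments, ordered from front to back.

bilabial: voiceless /ɸ/, voiced /β/.
labiodental: voiceless /f/, voiced /v/.
retroflex: voiceless —, voiced /ʐ/.
velar: voiceless —, voiced /ɣ/.
pharyngeal: voiceless /ħ/, voiced /ʕ/.
glottal: voiceless /h/, voiced /ɦ/.
Gaps, from front to back: retroflex lacks voiceless (/ʂ/); velar lacks voiceless (/x/).

/ʂ/, /x/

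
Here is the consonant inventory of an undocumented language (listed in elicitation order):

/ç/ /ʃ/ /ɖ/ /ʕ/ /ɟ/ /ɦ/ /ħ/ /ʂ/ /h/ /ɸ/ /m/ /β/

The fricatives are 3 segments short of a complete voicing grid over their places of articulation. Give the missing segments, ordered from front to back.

/ʒ/, /ʐ/, /ʝ/

bilabial: voiceless /ɸ/, voiced /β/.
postalveolar: voiceless /ʃ/, voiced —.
retroflex: voiceless /ʂ/, voiced —.
palatal: voiceless /ç/, voiced —.
pharyngeal: voiceless /ħ/, voiced /ʕ/.
glottal: voiceless /h/, voiced /ɦ/.
Gaps, from front to back: postalveolar lacks voiced (/ʒ/); retroflex lacks voiced (/ʐ/); palatal lacks voiced (/ʝ/).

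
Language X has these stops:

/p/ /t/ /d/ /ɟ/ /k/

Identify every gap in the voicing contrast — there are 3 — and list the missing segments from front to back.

place of articulation  voiceless  voiced  
bilabial          p         —       
alveolar          t         d       
palatal           —         ɟ       
velar             k         —       
Gaps, from front to back: bilabial lacks voiced (/b/); palatal lacks voiceless (/c/); velar lacks voiced (/ɡ/).

/b/, /c/, /ɡ/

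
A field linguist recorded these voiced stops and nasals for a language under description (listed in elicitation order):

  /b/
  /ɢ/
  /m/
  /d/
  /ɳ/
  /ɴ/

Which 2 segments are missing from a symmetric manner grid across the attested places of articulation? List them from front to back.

place of articulation  oral stop  nasal   
bilabial          b         m       
alveolar          d         —       
retroflex         —         ɳ       
uvular            ɢ         ɴ       
Gaps, from front to back: alveolar lacks nasal (/n/); retroflex lacks oral stop (/ɖ/).

/n/, /ɖ/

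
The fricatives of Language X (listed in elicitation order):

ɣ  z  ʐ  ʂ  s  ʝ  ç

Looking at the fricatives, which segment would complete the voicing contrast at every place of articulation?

alveolar: voiceless /s/, voiced /z/.
retroflex: voiceless /ʂ/, voiced /ʐ/.
palatal: voiceless /ç/, voiced /ʝ/.
velar: voiceless —, voiced /ɣ/.
The velar row has no voiceless member, so the gap is the voiceless velar fricative /x/.

/x/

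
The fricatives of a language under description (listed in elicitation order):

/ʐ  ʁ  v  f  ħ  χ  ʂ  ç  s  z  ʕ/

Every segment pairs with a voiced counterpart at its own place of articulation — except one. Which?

/ç/

Labiodental: /f/ ~ /v/
Alveolar: /s/ ~ /z/
Retroflex: /ʂ/ ~ /ʐ/
Uvular: /χ/ ~ /ʁ/
Pharyngeal: /ħ/ ~ /ʕ/
Palatal: only /ç/ (voiceless); no voiced partner.
So /ç/ is the unpaired segment.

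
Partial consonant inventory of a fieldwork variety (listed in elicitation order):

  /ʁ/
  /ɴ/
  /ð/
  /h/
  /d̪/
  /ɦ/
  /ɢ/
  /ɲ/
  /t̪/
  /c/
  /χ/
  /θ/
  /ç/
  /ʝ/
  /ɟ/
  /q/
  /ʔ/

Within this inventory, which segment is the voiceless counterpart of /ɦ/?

/ɦ/ is a voiced glottal fricative.
The voiceless counterpart is a voiceless glottal fricative — in this inventory, /h/.

/h/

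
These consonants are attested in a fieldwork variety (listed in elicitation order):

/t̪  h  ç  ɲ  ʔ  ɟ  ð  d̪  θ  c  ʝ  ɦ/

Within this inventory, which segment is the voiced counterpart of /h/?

/ɦ/

/h/ is a voiceless glottal fricative.
The voiced counterpart is a voiced glottal fricative — in this inventory, /ɦ/.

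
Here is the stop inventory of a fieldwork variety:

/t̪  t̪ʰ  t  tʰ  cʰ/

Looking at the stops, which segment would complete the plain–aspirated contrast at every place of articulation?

place of articulation  plain     aspirated
dental            t̪        t̪ʰ     
alveolar          t         tʰ      
palatal           —         cʰ      
The palatal row has no plain member, so the gap is the plain palatal stop /c/.

/c/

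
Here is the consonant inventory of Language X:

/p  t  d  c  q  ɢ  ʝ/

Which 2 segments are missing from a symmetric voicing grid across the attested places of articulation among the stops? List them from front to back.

/b/, /ɟ/

bilabial: voiceless /p/, voiced —.
alveolar: voiceless /t/, voiced /d/.
palatal: voiceless /c/, voiced —.
uvular: voiceless /q/, voiced /ɢ/.
Gaps, from front to back: bilabial lacks voiced (/b/); palatal lacks voiced (/ɟ/).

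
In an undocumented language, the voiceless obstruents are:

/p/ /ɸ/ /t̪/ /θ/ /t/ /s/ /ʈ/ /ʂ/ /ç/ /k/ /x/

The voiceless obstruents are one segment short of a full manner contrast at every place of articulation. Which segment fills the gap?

Stop: /p/ (bilabial), /t̪/ (dental), /t/ (alveolar), /ʈ/ (retroflex), /k/ (velar).
Fricative: /ɸ/ (bilabial), /θ/ (dental), /s/ (alveolar), /ʂ/ (retroflex), /ç/ (palatal), /x/ (velar).
The palatal row has no stop member, so the gap is the palatal stop /c/.

/c/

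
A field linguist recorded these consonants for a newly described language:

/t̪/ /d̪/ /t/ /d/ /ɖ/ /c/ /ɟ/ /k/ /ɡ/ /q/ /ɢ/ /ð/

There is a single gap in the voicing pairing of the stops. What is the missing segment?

Voiceless: /t̪/ (dental), /t/ (alveolar), /c/ (palatal), /k/ (velar), /q/ (uvular).
Voiced: /d̪/ (dental), /d/ (alveolar), /ɖ/ (retroflex), /ɟ/ (palatal), /ɡ/ (velar), /ɢ/ (uvular).
The retroflex row has no voiceless member, so the gap is the voiceless retroflex stop /ʈ/.

/ʈ/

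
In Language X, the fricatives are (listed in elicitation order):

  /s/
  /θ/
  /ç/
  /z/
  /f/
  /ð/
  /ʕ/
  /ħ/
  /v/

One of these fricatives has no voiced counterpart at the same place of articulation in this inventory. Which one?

/ç/

Labiodental: /f/ ~ /v/
Dental: /θ/ ~ /ð/
Alveolar: /s/ ~ /z/
Pharyngeal: /ħ/ ~ /ʕ/
Palatal: only /ç/ (voiceless); no voiced partner.
So /ç/ is the unpaired segment.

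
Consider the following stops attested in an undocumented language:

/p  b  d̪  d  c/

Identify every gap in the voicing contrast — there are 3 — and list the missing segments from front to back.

place of articulation  voiceless  voiced  
bilabial          p         b       
dental            —         d̪      
alveolar          —         d       
palatal           c         —       
Gaps, from front to back: dental lacks voiceless (/t̪/); alveolar lacks voiceless (/t/); palatal lacks voiced (/ɟ/).

/t̪/, /t/, /ɟ/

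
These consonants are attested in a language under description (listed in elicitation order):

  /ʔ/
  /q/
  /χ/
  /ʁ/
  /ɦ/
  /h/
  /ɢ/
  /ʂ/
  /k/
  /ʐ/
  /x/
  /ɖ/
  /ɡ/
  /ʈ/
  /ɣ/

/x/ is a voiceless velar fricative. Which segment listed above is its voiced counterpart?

The voiced counterpart is a voiced velar fricative — in this inventory, /ɣ/.

/ɣ/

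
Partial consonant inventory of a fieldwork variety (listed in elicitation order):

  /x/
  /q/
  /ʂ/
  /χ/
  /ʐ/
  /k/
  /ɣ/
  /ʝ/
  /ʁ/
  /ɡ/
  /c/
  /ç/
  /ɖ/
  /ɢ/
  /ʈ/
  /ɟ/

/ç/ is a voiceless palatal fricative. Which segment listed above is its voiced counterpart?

The voiced counterpart is a voiced palatal fricative — in this inventory, /ʝ/.

/ʝ/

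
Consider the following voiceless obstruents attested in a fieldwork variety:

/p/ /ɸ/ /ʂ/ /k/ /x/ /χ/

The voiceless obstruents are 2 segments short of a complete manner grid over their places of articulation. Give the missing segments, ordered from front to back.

/ʈ/, /q/

Stop: /p/ (bilabial), /k/ (velar).
Fricative: /ɸ/ (bilabial), /ʂ/ (retroflex), /x/ (velar), /χ/ (uvular).
Gaps, from front to back: retroflex lacks stop (/ʈ/); uvular lacks stop (/q/).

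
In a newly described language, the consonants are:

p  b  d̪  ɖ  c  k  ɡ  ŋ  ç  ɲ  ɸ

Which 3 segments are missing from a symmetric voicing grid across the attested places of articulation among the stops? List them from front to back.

place of articulation  voiceless  voiced  
bilabial          p         b       
dental            —         d̪      
retroflex         —         ɖ       
palatal           c         —       
velar             k         ɡ       
Gaps, from front to back: dental lacks voiceless (/t̪/); retroflex lacks voiceless (/ʈ/); palatal lacks voiced (/ɟ/).

/t̪/, /ʈ/, /ɟ/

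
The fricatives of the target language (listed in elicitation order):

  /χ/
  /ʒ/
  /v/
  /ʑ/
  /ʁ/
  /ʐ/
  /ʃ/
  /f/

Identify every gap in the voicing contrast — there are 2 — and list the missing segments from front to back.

Voiceless: /f/ (labiodental), /ʃ/ (postalveolar), /χ/ (uvular).
Voiced: /v/ (labiodental), /ʒ/ (postalveolar), /ʐ/ (retroflex), /ʑ/ (alveolo-palatal), /ʁ/ (uvular).
Gaps, from front to back: retroflex lacks voiceless (/ʂ/); alveolo-palatal lacks voiceless (/ɕ/).

/ʂ/, /ɕ/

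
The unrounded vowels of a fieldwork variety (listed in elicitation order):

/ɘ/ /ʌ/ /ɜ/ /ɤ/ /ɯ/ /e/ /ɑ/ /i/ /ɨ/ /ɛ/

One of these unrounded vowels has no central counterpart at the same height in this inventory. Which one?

/ɑ/

High: /i/ ~ /ɨ/ ~ /ɯ/
High-mid: /e/ ~ /ɘ/ ~ /ɤ/
Low-mid: /ɛ/ ~ /ɜ/ ~ /ʌ/
Low: only /ɑ/ (back); no central partner.
So /ɑ/ is the unpaired segment.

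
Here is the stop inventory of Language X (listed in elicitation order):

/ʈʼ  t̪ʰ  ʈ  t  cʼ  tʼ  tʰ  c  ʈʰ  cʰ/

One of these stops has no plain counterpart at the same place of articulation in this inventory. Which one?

Alveolar: /t/ ~ /tʰ/ ~ /tʼ/
Retroflex: /ʈ/ ~ /ʈʰ/ ~ /ʈʼ/
Palatal: /c/ ~ /cʰ/ ~ /cʼ/
Dental: only /t̪ʰ/ (aspirated); no plain partner.
So /t̪ʰ/ is the unpaired segment.

/t̪ʰ/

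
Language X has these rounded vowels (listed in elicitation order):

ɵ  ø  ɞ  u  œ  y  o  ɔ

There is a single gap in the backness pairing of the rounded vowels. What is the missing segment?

/ʉ/

high: front /y/, central —, back /u/.
high-mid: front /ø/, central /ɵ/, back /o/.
low-mid: front /œ/, central /ɞ/, back /ɔ/.
The high row has no central member, so the gap is the high central rounded vowel /ʉ/.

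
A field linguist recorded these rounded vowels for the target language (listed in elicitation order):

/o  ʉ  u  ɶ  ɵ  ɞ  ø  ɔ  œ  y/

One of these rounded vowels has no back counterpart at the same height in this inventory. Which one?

/ɶ/

High: /y/ ~ /ʉ/ ~ /u/
High-mid: /ø/ ~ /ɵ/ ~ /o/
Low-mid: /œ/ ~ /ɞ/ ~ /ɔ/
Low: only /ɶ/ (front); no back partner.
So /ɶ/ is the unpaired segment.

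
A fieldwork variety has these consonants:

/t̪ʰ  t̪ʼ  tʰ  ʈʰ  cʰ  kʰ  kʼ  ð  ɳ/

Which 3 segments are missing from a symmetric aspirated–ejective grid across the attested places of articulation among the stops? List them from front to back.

/tʼ/, /ʈʼ/, /cʼ/

place of articulation  aspirated  ejective
dental            t̪ʰ       t̪ʼ     
alveolar          tʰ        —       
retroflex         ʈʰ        —       
palatal           cʰ        —       
velar             kʰ        kʼ      
Gaps, from front to back: alveolar lacks ejective (/tʼ/); retroflex lacks ejective (/ʈʼ/); palatal lacks ejective (/cʼ/).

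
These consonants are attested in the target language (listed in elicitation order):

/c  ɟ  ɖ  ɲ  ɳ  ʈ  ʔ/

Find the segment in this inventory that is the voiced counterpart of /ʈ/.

/ɖ/

/ʈ/ is a voiceless retroflex stop.
The voiced counterpart is a voiced retroflex stop — in this inventory, /ɖ/.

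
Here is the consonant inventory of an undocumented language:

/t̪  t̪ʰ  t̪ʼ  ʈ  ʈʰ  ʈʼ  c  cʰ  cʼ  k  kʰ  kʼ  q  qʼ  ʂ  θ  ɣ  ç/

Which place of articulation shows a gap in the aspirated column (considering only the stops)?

Plain: /t̪/ (dental), /ʈ/ (retroflex), /c/ (palatal), /k/ (velar), /q/ (uvular).
Aspirated: /t̪ʰ/ (dental), /ʈʰ/ (retroflex), /cʰ/ (palatal), /kʰ/ (velar).
Ejective: /t̪ʼ/ (dental), /ʈʼ/ (retroflex), /cʼ/ (palatal), /kʼ/ (velar), /qʼ/ (uvular).
Every place of articulation has an aspirated member except uvular, where /qʰ/ would be expected.

uvular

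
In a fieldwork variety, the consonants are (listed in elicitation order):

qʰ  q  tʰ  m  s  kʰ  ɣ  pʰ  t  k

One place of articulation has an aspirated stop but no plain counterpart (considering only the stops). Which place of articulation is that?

bilabial

place of articulation  plain     aspirated
bilabial          —         pʰ      
alveolar          t         tʰ      
velar             k         kʰ      
uvular            q         qʰ      
Every place of articulation has a plain member except bilabial, where /p/ would be expected.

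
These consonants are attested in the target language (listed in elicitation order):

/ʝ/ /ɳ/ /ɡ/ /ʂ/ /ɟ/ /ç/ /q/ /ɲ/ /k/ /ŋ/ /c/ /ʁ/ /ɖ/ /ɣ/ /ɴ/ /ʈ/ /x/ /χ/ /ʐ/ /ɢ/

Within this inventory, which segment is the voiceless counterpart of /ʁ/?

/ʁ/ is a voiced uvular fricative.
The voiceless counterpart is a voiceless uvular fricative — in this inventory, /χ/.

/χ/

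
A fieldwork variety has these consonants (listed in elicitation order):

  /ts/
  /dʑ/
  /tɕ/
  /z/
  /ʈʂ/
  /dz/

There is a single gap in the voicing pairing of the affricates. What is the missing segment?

/ɖʐ/

place of articulation  voiceless  voiced  
alveolar          ts        dz      
retroflex         ʈʂ        —       
alveolo-palatal   tɕ        dʑ      
The retroflex row has no voiced member, so the gap is the voiced retroflex affricate /ɖʐ/.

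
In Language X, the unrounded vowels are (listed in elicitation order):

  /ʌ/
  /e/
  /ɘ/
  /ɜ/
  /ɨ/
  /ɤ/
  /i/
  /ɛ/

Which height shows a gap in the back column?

high

Front: /i/ (high), /e/ (high-mid), /ɛ/ (low-mid).
Central: /ɨ/ (high), /ɘ/ (high-mid), /ɜ/ (low-mid).
Back: /ɤ/ (high-mid), /ʌ/ (low-mid).
Every height has a back member except high, where /ɯ/ would be expected.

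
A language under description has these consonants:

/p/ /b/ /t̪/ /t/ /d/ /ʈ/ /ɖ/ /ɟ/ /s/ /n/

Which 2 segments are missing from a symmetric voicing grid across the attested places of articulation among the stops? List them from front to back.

/d̪/, /c/

place of articulation  voiceless  voiced  
bilabial          p         b       
dental            t̪        —       
alveolar          t         d       
retroflex         ʈ         ɖ       
palatal           —         ɟ       
Gaps, from front to back: dental lacks voiced (/d̪/); palatal lacks voiceless (/c/).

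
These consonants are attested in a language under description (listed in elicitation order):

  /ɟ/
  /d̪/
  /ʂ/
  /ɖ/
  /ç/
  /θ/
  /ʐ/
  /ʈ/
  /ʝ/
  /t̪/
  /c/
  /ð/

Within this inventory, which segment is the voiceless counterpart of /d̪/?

/d̪/ is a voiced dental stop.
The voiceless counterpart is a voiceless dental stop — in this inventory, /t̪/.

/t̪/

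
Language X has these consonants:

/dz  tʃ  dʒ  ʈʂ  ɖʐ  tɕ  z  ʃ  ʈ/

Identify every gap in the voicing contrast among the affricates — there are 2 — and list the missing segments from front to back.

alveolar: voiceless —, voiced /dz/.
postalveolar: voiceless /tʃ/, voiced /dʒ/.
retroflex: voiceless /ʈʂ/, voiced /ɖʐ/.
alveolo-palatal: voiceless /tɕ/, voiced —.
Gaps, from front to back: alveolar lacks voiceless (/ts/); alveolo-palatal lacks voiced (/dʑ/).

/ts/, /dʑ/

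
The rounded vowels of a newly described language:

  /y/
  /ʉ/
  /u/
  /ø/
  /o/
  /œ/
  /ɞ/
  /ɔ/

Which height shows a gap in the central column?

high-mid

height            front     central   back    
high              y         ʉ         u       
high-mid          ø         —         o       
low-mid           œ         ɞ         ɔ       
Every height has a central member except high-mid, where /ɵ/ would be expected.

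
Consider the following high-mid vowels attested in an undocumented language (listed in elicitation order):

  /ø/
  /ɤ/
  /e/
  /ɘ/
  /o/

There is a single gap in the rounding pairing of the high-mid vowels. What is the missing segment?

backness          unrounded  rounded 
front             e         ø       
central           ɘ         —       
back              ɤ         o       
The central row has no rounded member, so the gap is the central rounded vowel /ɵ/.

/ɵ/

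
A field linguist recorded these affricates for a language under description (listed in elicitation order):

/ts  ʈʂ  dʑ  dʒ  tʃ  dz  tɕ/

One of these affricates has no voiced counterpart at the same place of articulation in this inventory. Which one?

Alveolar: /ts/ ~ /dz/
Postalveolar: /tʃ/ ~ /dʒ/
Alveolo-palatal: /tɕ/ ~ /dʑ/
Retroflex: only /ʈʂ/ (voiceless); no voiced partner.
So /ʈʂ/ is the unpaired segment.

/ʈʂ/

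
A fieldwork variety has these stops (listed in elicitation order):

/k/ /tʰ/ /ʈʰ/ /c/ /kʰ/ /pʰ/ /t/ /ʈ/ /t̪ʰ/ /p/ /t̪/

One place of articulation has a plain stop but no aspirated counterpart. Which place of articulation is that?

bilabial: plain /p/, aspirated /pʰ/.
dental: plain /t̪/, aspirated /t̪ʰ/.
alveolar: plain /t/, aspirated /tʰ/.
retroflex: plain /ʈ/, aspirated /ʈʰ/.
palatal: plain /c/, aspirated —.
velar: plain /k/, aspirated /kʰ/.
Every place of articulation has an aspirated member except palatal, where /cʰ/ would be expected.

palatal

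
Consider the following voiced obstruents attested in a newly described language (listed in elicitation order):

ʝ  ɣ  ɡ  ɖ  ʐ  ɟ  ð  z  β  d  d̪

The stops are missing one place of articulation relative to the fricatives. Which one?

Stop: /d̪/ (dental), /d/ (alveolar), /ɖ/ (retroflex), /ɟ/ (palatal), /ɡ/ (velar).
Fricative: /β/ (bilabial), /ð/ (dental), /z/ (alveolar), /ʐ/ (retroflex), /ʝ/ (palatal), /ɣ/ (velar).
Every place of articulation has a stop member except bilabial, where /b/ would be expected.

bilabial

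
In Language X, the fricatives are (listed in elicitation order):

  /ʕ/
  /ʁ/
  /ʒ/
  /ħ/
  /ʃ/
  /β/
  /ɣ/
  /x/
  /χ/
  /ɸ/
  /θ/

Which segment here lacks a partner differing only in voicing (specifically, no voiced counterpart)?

/θ/

Bilabial: /ɸ/ ~ /β/
Postalveolar: /ʃ/ ~ /ʒ/
Velar: /x/ ~ /ɣ/
Uvular: /χ/ ~ /ʁ/
Pharyngeal: /ħ/ ~ /ʕ/
Dental: only /θ/ (voiceless); no voiced partner.
So /θ/ is the unpaired segment.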